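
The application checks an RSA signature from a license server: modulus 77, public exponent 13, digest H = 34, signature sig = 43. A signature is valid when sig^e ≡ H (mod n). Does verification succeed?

fails

sig^2 ≡ 43^2 = 1849 ≡ 1
sig^4 ≡ 1^2 = 1
sig^8 ≡ 1^2 = 1
13 = 8 + 4 + 1, so sig^13 ≡ 1·1·43 ≡ 43 (mod 77)
43 ≠ 34, so verification fails.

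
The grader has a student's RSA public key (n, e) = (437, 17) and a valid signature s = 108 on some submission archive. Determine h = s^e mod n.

326

s^2 ≡ 108^2 = 11664 ≡ 302
s^4 ≡ 302^2 = 91204 ≡ 308
s^8 ≡ 308^2 = 94864 ≡ 35
s^16 ≡ 35^2 = 1225 ≡ 351
17 = 16 + 1, so s^17 ≡ 351·108 ≡ 326 (mod 437)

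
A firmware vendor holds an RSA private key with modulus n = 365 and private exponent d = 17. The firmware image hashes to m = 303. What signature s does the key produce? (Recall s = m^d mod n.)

m^2 ≡ 303^2 = 91809 ≡ 194
m^4 ≡ 194^2 = 37636 ≡ 41
m^8 ≡ 41^2 = 1681 ≡ 221
m^16 ≡ 221^2 = 48841 ≡ 296
17 = 16 + 1, so m^17 ≡ 296·303 ≡ 263 (mod 365)

263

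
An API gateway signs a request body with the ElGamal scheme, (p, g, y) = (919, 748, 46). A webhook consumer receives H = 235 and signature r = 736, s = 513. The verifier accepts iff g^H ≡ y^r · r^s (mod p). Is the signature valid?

Left side g^H mod p:
748^2 = 559504 ≡ 752
748^4 ≡ 752^2 = 565504 ≡ 319
748^8 ≡ 319^2 = 101761 ≡ 671
748^16 ≡ 671^2 = 450241 ≡ 850
748^32 ≡ 850^2 = 722500 ≡ 166
748^64 ≡ 166^2 = 27556 ≡ 905
748^128 ≡ 905^2 = 819025 ≡ 196
235 = 128 + 64 + 32 + 8 + 2 + 1, so 748^235 ≡ 196·905·166·671·752·748 ≡ 807 (mod 919)
Right side y^r · r^s mod p:
46^2 = 2116 ≡ 278
46^4 ≡ 278^2 = 77284 ≡ 88
46^8 ≡ 88^2 = 7744 ≡ 392
46^16 ≡ 392^2 = 153664 ≡ 191
46^32 ≡ 191^2 = 36481 ≡ 640
46^64 ≡ 640^2 = 409600 ≡ 645
46^128 ≡ 645^2 = 416025 ≡ 637
46^256 ≡ 637^2 = 405769 ≡ 490
46^512 ≡ 490^2 = 240100 ≡ 241
736 = 512 + 128 + 64 + 32, so 46^736 ≡ 241·637·645·640 ≡ 84 (mod 919)
736^2 = 541696 ≡ 405
736^4 ≡ 405^2 = 164025 ≡ 443
736^8 ≡ 443^2 = 196249 ≡ 502
736^16 ≡ 502^2 = 252004 ≡ 198
736^32 ≡ 198^2 = 39204 ≡ 606
736^64 ≡ 606^2 = 367236 ≡ 555
736^128 ≡ 555^2 = 308025 ≡ 160
736^256 ≡ 160^2 = 25600 ≡ 787
736^512 ≡ 787^2 = 619369 ≡ 882
513 = 512 + 1, so 736^513 ≡ 882·736 ≡ 338 (mod 919)
84·338 = 28392 ≡ 822 (mod 919)
807 ≠ 822, so verification fails.

invalid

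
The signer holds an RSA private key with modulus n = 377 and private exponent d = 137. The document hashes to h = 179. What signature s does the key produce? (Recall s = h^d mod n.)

303

Squares mod 377: h^1≡179, h^2≡373, h^4≡16, h^8≡256, h^16≡315, h^32≡74, h^64≡198, h^128≡373
137 = 128 + 8 + 1, so h^137 ≡ 373·256·179 ≡ 303 (mod 377)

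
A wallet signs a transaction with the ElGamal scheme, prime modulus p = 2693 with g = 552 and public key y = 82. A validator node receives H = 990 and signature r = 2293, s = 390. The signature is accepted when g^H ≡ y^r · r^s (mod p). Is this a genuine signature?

Left side g^H mod p:
Squares mod 2693: 552^1≡552, 552^2≡395, 552^4≡2524, 552^8≡1631, 552^16≡2170, 552^32≡1536, 552^64≡228, 552^128≡817, 552^256≡2318, 552^512≡589
990 = 512 + 256 + 128 + 64 + 16 + 8 + 4 + 2, so 552^990 ≡ 589·2318·817·228·2170·1631·2524·395 ≡ 2208 (mod 2693)
Right side y^r · r^s mod p:
Squares mod 2693: 82^1≡82, 82^2≡1338, 82^4≡2092, 82^8≡339, 82^16≡1815, 82^32≡686, 82^64≡2014, 82^128≡538, 82^256≡1293, 82^512≡2189, 82^1024≡874, 82^2048≡1757
2293 = 2048 + 128 + 64 + 32 + 16 + 4 + 1, so 82^2293 ≡ 1757·538·2014·686·1815·2092·82 ≡ 640 (mod 2693)
Squares mod 2693: 2293^1≡2293, 2293^2≡1113, 2293^4≡2682, 2293^8≡121, 2293^16≡1176, 2293^32≡1467, 2293^64≡382, 2293^128≡502, 2293^256≡1555
390 = 256 + 128 + 4 + 2, so 2293^390 ≡ 1555·502·2682·1113 ≡ 1732 (mod 2693)
640·1732 = 1108480 ≡ 1657 (mod 2693)
2208 ≠ 1657, so verification fails.

forged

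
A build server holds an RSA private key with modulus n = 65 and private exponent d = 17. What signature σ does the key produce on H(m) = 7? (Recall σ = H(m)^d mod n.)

(H(m))^2 ≡ 7^2 = 49
(H(m))^4 ≡ 49^2 = 2401 ≡ 61
(H(m))^8 ≡ 61^2 = 3721 ≡ 16
(H(m))^16 ≡ 16^2 = 256 ≡ 61
17 = 16 + 1, so (H(m))^17 ≡ 61·7 ≡ 37 (mod 65)

37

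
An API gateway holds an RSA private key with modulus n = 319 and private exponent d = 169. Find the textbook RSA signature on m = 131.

131

m^2 ≡ 131^2 = 17161 ≡ 254
m^4 ≡ 254^2 = 64516 ≡ 78
m^8 ≡ 78^2 = 6084 ≡ 23
m^16 ≡ 23^2 = 529 ≡ 210
m^32 ≡ 210^2 = 44100 ≡ 78
m^64 ≡ 78^2 = 6084 ≡ 23
m^128 ≡ 23^2 = 529 ≡ 210
169 = 128 + 32 + 8 + 1, so m^169 ≡ 210·78·23·131 ≡ 131 (mod 319)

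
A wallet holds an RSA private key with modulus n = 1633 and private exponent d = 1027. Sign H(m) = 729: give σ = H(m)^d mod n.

9

(H(m))^2 ≡ 729^2 = 531441 ≡ 716
(H(m))^4 ≡ 716^2 = 512656 ≡ 1527
(H(m))^8 ≡ 1527^2 = 2331729 ≡ 1438
(H(m))^16 ≡ 1438^2 = 2067844 ≡ 466
(H(m))^32 ≡ 466^2 = 217156 ≡ 1600
(H(m))^64 ≡ 1600^2 = 2560000 ≡ 1089
(H(m))^128 ≡ 1089^2 = 1185921 ≡ 363
(H(m))^256 ≡ 363^2 = 131769 ≡ 1129
(H(m))^512 ≡ 1129^2 = 1274641 ≡ 901
(H(m))^1024 ≡ 901^2 = 811801 ≡ 200
1027 = 1024 + 2 + 1, so (H(m))^1027 ≡ 200·716·729 ≡ 9 (mod 1633)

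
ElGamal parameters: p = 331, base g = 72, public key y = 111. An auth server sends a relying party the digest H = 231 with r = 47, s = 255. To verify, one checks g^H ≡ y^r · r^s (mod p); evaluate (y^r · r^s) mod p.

330

111^2 = 12321 ≡ 74
111^4 ≡ 74^2 = 5476 ≡ 180
111^8 ≡ 180^2 = 32400 ≡ 293
111^16 ≡ 293^2 = 85849 ≡ 120
111^32 ≡ 120^2 = 14400 ≡ 167
47 = 32 + 8 + 4 + 2 + 1, so 111^47 ≡ 167·293·180·74·111 ≡ 270 (mod 331)
47^2 = 2209 ≡ 223
47^4 ≡ 223^2 = 49729 ≡ 79
47^8 ≡ 79^2 = 6241 ≡ 283
47^16 ≡ 283^2 = 80089 ≡ 318
47^32 ≡ 318^2 = 101124 ≡ 169
47^64 ≡ 169^2 = 28561 ≡ 95
47^128 ≡ 95^2 = 9025 ≡ 88
255 = 128 + 64 + 32 + 16 + 8 + 4 + 2 + 1, so 47^255 ≡ 88·95·169·318·283·79·223·47 ≡ 38 (mod 331)
y^r · r^s ≡ 270·38 = 10260 ≡ 330 (mod 331)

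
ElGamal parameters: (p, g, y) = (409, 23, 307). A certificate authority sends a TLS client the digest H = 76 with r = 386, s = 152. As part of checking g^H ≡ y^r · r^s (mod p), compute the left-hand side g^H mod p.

101

Squares mod 409: 23^1≡23, 23^2≡120, 23^4≡85, 23^8≡272, 23^16≡364, 23^32≡389, 23^64≡400
76 = 64 + 8 + 4, so 23^76 ≡ 400·272·85 ≡ 101 (mod 409)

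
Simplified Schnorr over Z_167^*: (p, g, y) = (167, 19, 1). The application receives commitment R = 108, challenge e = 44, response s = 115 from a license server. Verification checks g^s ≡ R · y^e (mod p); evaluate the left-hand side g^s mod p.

108

19^2 = 361 ≡ 27
19^4 ≡ 27^2 = 729 ≡ 61
19^8 ≡ 61^2 = 3721 ≡ 47
19^16 ≡ 47^2 = 2209 ≡ 38
19^32 ≡ 38^2 = 1444 ≡ 108
19^64 ≡ 108^2 = 11664 ≡ 141
115 = 64 + 32 + 16 + 2 + 1, so 19^115 ≡ 141·108·38·27·19 ≡ 108 (mod 167)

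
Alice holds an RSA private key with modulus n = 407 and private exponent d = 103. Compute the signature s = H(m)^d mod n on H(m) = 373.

(H(m))^2 ≡ 373^2 = 139129 ≡ 342
(H(m))^4 ≡ 342^2 = 116964 ≡ 155
(H(m))^8 ≡ 155^2 = 24025 ≡ 12
(H(m))^16 ≡ 12^2 = 144
(H(m))^32 ≡ 144^2 = 20736 ≡ 386
(H(m))^64 ≡ 386^2 = 148996 ≡ 34
103 = 64 + 32 + 4 + 2 + 1, so (H(m))^103 ≡ 34·386·155·342·373 ≡ 252 (mod 407)

252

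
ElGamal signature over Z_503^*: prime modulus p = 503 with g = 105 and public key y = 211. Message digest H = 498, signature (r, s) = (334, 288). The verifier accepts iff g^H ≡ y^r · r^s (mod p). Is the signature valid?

invalid

Left side g^H mod p:
105^2 = 11025 ≡ 462
105^4 ≡ 462^2 = 213444 ≡ 172
105^8 ≡ 172^2 = 29584 ≡ 410
105^16 ≡ 410^2 = 168100 ≡ 98
105^32 ≡ 98^2 = 9604 ≡ 47
105^64 ≡ 47^2 = 2209 ≡ 197
105^128 ≡ 197^2 = 38809 ≡ 78
105^256 ≡ 78^2 = 6084 ≡ 48
498 = 256 + 128 + 64 + 32 + 16 + 2, so 105^498 ≡ 48·78·197·47·98·462 ≡ 155 (mod 503)
Right side y^r · r^s mod p:
211^2 = 44521 ≡ 257
211^4 ≡ 257^2 = 66049 ≡ 156
211^8 ≡ 156^2 = 24336 ≡ 192
211^16 ≡ 192^2 = 36864 ≡ 145
211^32 ≡ 145^2 = 21025 ≡ 402
211^64 ≡ 402^2 = 161604 ≡ 141
211^128 ≡ 141^2 = 19881 ≡ 264
211^256 ≡ 264^2 = 69696 ≡ 282
334 = 256 + 64 + 8 + 4 + 2, so 211^334 ≡ 282·141·192·156·257 ≡ 339 (mod 503)
334^2 = 111556 ≡ 393
334^4 ≡ 393^2 = 154449 ≡ 28
334^8 ≡ 28^2 = 784 ≡ 281
334^16 ≡ 281^2 = 78961 ≡ 493
334^32 ≡ 493^2 = 243049 ≡ 100
334^64 ≡ 100^2 = 10000 ≡ 443
334^128 ≡ 443^2 = 196249 ≡ 79
334^256 ≡ 79^2 = 6241 ≡ 205
288 = 256 + 32, so 334^288 ≡ 205·100 ≡ 380 (mod 503)
339·380 = 128820 ≡ 52 (mod 503)
155 ≠ 52, so verification fails.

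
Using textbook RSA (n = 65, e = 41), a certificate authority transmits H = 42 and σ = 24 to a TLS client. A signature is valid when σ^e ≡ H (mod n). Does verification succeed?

fails

σ^2 ≡ 24^2 = 576 ≡ 56
σ^4 ≡ 56^2 = 3136 ≡ 16
σ^8 ≡ 16^2 = 256 ≡ 61
σ^16 ≡ 61^2 = 3721 ≡ 16
σ^32 ≡ 16^2 = 256 ≡ 61
41 = 32 + 8 + 1, so σ^41 ≡ 61·61·24 ≡ 59 (mod 65)
σ^41 mod 65 = 59, but H = 42.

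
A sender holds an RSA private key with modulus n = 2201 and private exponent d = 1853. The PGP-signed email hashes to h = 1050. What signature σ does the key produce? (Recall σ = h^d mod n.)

1982

h^2 ≡ 1050^2 = 1102500 ≡ 2000
h^4 ≡ 2000^2 = 4000000 ≡ 783
h^8 ≡ 783^2 = 613089 ≡ 1211
h^16 ≡ 1211^2 = 1466521 ≡ 655
h^32 ≡ 655^2 = 429025 ≡ 2031
h^64 ≡ 2031^2 = 4124961 ≡ 287
h^128 ≡ 287^2 = 82369 ≡ 932
h^256 ≡ 932^2 = 868624 ≡ 1430
h^512 ≡ 1430^2 = 2044900 ≡ 171
h^1024 ≡ 171^2 = 29241 ≡ 628
1853 = 1024 + 512 + 256 + 32 + 16 + 8 + 4 + 1, so h^1853 ≡ 628·171·1430·2031·655·1211·783·1050 ≡ 1982 (mod 2201)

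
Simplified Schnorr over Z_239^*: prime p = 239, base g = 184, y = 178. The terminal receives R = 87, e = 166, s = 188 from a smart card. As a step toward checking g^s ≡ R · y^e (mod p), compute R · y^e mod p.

178^2 = 31684 ≡ 136
178^4 ≡ 136^2 = 18496 ≡ 93
178^8 ≡ 93^2 = 8649 ≡ 45
178^16 ≡ 45^2 = 2025 ≡ 113
178^32 ≡ 113^2 = 12769 ≡ 102
178^64 ≡ 102^2 = 10404 ≡ 127
178^128 ≡ 127^2 = 16129 ≡ 116
166 = 128 + 32 + 4 + 2, so 178^166 ≡ 116·102·93·136 ≡ 91 (mod 239)
R · y^e ≡ 87·91 = 7917 ≡ 30 (mod 239)

30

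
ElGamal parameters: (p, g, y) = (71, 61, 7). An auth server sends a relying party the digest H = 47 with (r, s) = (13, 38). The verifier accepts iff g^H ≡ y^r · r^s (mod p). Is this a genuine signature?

Left side g^H mod p:
61^2 = 3721 ≡ 29
61^4 ≡ 29^2 = 841 ≡ 60
61^8 ≡ 60^2 = 3600 ≡ 50
61^16 ≡ 50^2 = 2500 ≡ 15
61^32 ≡ 15^2 = 225 ≡ 12
47 = 32 + 8 + 4 + 2 + 1, so 61^47 ≡ 12·50·60·29·61 ≡ 53 (mod 71)
Right side y^r · r^s mod p:
7^2 = 49
7^4 ≡ 49^2 = 2401 ≡ 58
7^8 ≡ 58^2 = 3364 ≡ 27
13 = 8 + 4 + 1, so 7^13 ≡ 27·58·7 ≡ 28 (mod 71)
13^2 = 169 ≡ 27
13^4 ≡ 27^2 = 729 ≡ 19
13^8 ≡ 19^2 = 361 ≡ 6
13^16 ≡ 6^2 = 36
13^32 ≡ 36^2 = 1296 ≡ 18
38 = 32 + 4 + 2, so 13^38 ≡ 18·19·27 ≡ 4 (mod 71)
28·4 = 112 ≡ 41 (mod 71)
53 ≠ 41, so verification fails.

forged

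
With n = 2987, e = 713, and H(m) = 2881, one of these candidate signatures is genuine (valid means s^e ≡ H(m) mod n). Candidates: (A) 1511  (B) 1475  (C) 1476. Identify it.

C

Candidate A: 1511^713 mod 2987 = 106
Candidate B: 1475^713 mod 2987 = 1776
Candidate C: 1476^713 mod 2987 = 2881
  → matches H(m) = 2881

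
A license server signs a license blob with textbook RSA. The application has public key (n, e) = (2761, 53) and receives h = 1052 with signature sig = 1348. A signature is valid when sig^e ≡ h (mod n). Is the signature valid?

valid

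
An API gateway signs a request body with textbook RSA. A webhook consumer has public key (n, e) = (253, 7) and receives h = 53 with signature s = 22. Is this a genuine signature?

forged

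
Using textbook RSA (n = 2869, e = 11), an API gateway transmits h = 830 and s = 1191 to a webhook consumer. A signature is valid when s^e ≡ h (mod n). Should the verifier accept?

reject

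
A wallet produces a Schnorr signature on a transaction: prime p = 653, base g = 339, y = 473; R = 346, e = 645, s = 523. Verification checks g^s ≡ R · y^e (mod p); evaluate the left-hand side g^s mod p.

339^2 = 114921 ≡ 646
339^4 ≡ 646^2 = 417316 ≡ 49
339^8 ≡ 49^2 = 2401 ≡ 442
339^16 ≡ 442^2 = 195364 ≡ 117
339^32 ≡ 117^2 = 13689 ≡ 629
339^64 ≡ 629^2 = 395641 ≡ 576
339^128 ≡ 576^2 = 331776 ≡ 52
339^256 ≡ 52^2 = 2704 ≡ 92
339^512 ≡ 92^2 = 8464 ≡ 628
523 = 512 + 8 + 2 + 1, so 339^523 ≡ 628·442·646·339 ≡ 435 (mod 653)

435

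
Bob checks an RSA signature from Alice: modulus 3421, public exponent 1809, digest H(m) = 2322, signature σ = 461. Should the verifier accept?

σ^2 ≡ 461^2 = 212521 ≡ 419
σ^4 ≡ 419^2 = 175561 ≡ 1090
σ^8 ≡ 1090^2 = 1188100 ≡ 1013
σ^16 ≡ 1013^2 = 1026169 ≡ 3290
σ^32 ≡ 3290^2 = 10824100 ≡ 56
σ^64 ≡ 56^2 = 3136
σ^128 ≡ 3136^2 = 9834496 ≡ 2542
σ^256 ≡ 2542^2 = 6461764 ≡ 2916
σ^512 ≡ 2916^2 = 8503056 ≡ 1871
σ^1024 ≡ 1871^2 = 3500641 ≡ 958
1809 = 1024 + 512 + 256 + 16 + 1, so σ^1809 ≡ 958·1871·2916·3290·461 ≡ 1099 (mod 3421)
1099 ≠ 2322, so verification fails.

reject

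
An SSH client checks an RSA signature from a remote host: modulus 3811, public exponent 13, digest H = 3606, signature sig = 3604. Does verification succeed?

fails

sig^2 ≡ 3604^2 = 12988816 ≡ 928
sig^4 ≡ 928^2 = 861184 ≡ 3709
sig^8 ≡ 3709^2 = 13756681 ≡ 2782
13 = 8 + 4 + 1, so sig^13 ≡ 2782·3709·3604 ≡ 205 (mod 3811)
205 ≠ 3606, so verification fails.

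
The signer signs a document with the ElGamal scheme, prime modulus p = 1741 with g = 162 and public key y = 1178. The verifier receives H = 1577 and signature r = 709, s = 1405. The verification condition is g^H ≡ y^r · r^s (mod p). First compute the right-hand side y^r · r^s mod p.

352

Squares mod 1741: 1178^1≡1178, 1178^2≡107, 1178^4≡1003, 1178^8≡1452, 1178^16≡1694, 1178^32≡468, 1178^64≡1399, 1178^128≡317, 1178^256≡1252, 1178^512≡604
709 = 512 + 128 + 64 + 4 + 1, so 1178^709 ≡ 604·317·1399·1003·1178 ≡ 852 (mod 1741)
Squares mod 1741: 709^1≡709, 709^2≡1273, 709^4≡1399, 709^8≡317, 709^16≡1252, 709^32≡604, 709^64≡947, 709^128≡194, 709^256≡1075, 709^512≡1342, 709^1024≡770
1405 = 1024 + 256 + 64 + 32 + 16 + 8 + 4 + 1, so 709^1405 ≡ 770·1075·947·604·1252·317·1399·709 ≡ 875 (mod 1741)
y^r · r^s ≡ 852·875 = 745500 ≡ 352 (mod 1741)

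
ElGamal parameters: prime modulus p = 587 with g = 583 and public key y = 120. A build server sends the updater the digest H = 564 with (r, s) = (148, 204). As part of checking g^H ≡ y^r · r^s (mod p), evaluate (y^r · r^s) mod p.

430

120^2 = 14400 ≡ 312
120^4 ≡ 312^2 = 97344 ≡ 489
120^8 ≡ 489^2 = 239121 ≡ 212
120^16 ≡ 212^2 = 44944 ≡ 332
120^32 ≡ 332^2 = 110224 ≡ 455
120^64 ≡ 455^2 = 207025 ≡ 401
120^128 ≡ 401^2 = 160801 ≡ 550
148 = 128 + 16 + 4, so 120^148 ≡ 550·332·489 ≡ 482 (mod 587)
148^2 = 21904 ≡ 185
148^4 ≡ 185^2 = 34225 ≡ 179
148^8 ≡ 179^2 = 32041 ≡ 343
148^16 ≡ 343^2 = 117649 ≡ 249
148^32 ≡ 249^2 = 62001 ≡ 366
148^64 ≡ 366^2 = 133956 ≡ 120
148^128 ≡ 120^2 = 14400 ≡ 312
204 = 128 + 64 + 8 + 4, so 148^204 ≡ 312·120·343·179 ≡ 527 (mod 587)
y^r · r^s ≡ 482·527 = 254014 ≡ 430 (mod 587)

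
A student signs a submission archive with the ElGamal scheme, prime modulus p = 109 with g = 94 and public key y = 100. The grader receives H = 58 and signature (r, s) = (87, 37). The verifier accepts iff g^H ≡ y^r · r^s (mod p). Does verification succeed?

Left side g^H mod p:
94^2 = 8836 ≡ 7
94^4 ≡ 7^2 = 49
94^8 ≡ 49^2 = 2401 ≡ 3
94^16 ≡ 3^2 = 9
94^32 ≡ 9^2 = 81
58 = 32 + 16 + 8 + 2, so 94^58 ≡ 81·9·3·7 ≡ 49 (mod 109)
Right side y^r · r^s mod p:
100^2 = 10000 ≡ 81
100^4 ≡ 81^2 = 6561 ≡ 21
100^8 ≡ 21^2 = 441 ≡ 5
100^16 ≡ 5^2 = 25
100^32 ≡ 25^2 = 625 ≡ 80
100^64 ≡ 80^2 = 6400 ≡ 78
87 = 64 + 16 + 4 + 2 + 1, so 100^87 ≡ 78·25·21·81·100 ≡ 43 (mod 109)
87^2 = 7569 ≡ 48
87^4 ≡ 48^2 = 2304 ≡ 15
87^8 ≡ 15^2 = 225 ≡ 7
87^16 ≡ 7^2 = 49
87^32 ≡ 49^2 = 2401 ≡ 3
37 = 32 + 4 + 1, so 87^37 ≡ 3·15·87 ≡ 100 (mod 109)
43·100 = 4300 ≡ 49 (mod 109)
49 ≡ 49 (mod 109), so the signature is genuine.

passes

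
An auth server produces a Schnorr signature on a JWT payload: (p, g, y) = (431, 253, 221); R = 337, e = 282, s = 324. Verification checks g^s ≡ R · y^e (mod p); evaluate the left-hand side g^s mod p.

363

253^2 = 64009 ≡ 221
253^4 ≡ 221^2 = 48841 ≡ 138
253^8 ≡ 138^2 = 19044 ≡ 80
253^16 ≡ 80^2 = 6400 ≡ 366
253^32 ≡ 366^2 = 133956 ≡ 346
253^64 ≡ 346^2 = 119716 ≡ 329
253^128 ≡ 329^2 = 108241 ≡ 60
253^256 ≡ 60^2 = 3600 ≡ 152
324 = 256 + 64 + 4, so 253^324 ≡ 152·329·138 ≡ 363 (mod 431)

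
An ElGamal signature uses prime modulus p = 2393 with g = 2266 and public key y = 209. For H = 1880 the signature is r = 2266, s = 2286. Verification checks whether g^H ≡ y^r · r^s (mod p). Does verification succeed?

Left side g^H mod p:
2266^2 = 5134756 ≡ 1771
2266^4 ≡ 1771^2 = 3136441 ≡ 1611
2266^8 ≡ 1611^2 = 2595321 ≡ 1309
2266^16 ≡ 1309^2 = 1713481 ≡ 93
2266^32 ≡ 93^2 = 8649 ≡ 1470
2266^64 ≡ 1470^2 = 2160900 ≡ 21
2266^128 ≡ 21^2 = 441
2266^256 ≡ 441^2 = 194481 ≡ 648
2266^512 ≡ 648^2 = 419904 ≡ 1129
2266^1024 ≡ 1129^2 = 1274641 ≡ 1565
1880 = 1024 + 512 + 256 + 64 + 16 + 8, so 2266^1880 ≡ 1565·1129·648·21·93·1309 ≡ 2198 (mod 2393)
Right side y^r · r^s mod p:
209^2 = 43681 ≡ 607
209^4 ≡ 607^2 = 368449 ≡ 2320
209^8 ≡ 2320^2 = 5382400 ≡ 543
209^16 ≡ 543^2 = 294849 ≡ 510
209^32 ≡ 510^2 = 260100 ≡ 1656
209^64 ≡ 1656^2 = 2742336 ≡ 2351
209^128 ≡ 2351^2 = 5527201 ≡ 1764
209^256 ≡ 1764^2 = 3111696 ≡ 796
209^512 ≡ 796^2 = 633616 ≡ 1864
209^1024 ≡ 1864^2 = 3474496 ≡ 2253
209^2048 ≡ 2253^2 = 5076009 ≡ 456
2266 = 2048 + 128 + 64 + 16 + 8 + 2, so 209^2266 ≡ 456·1764·2351·510·543·607 ≡ 311 (mod 2393)
2266^2 = 5134756 ≡ 1771
2266^4 ≡ 1771^2 = 3136441 ≡ 1611
2266^8 ≡ 1611^2 = 2595321 ≡ 1309
2266^16 ≡ 1309^2 = 1713481 ≡ 93
2266^32 ≡ 93^2 = 8649 ≡ 1470
2266^64 ≡ 1470^2 = 2160900 ≡ 21
2266^128 ≡ 21^2 = 441
2266^256 ≡ 441^2 = 194481 ≡ 648
2266^512 ≡ 648^2 = 419904 ≡ 1129
2266^1024 ≡ 1129^2 = 1274641 ≡ 1565
2266^2048 ≡ 1565^2 = 2449225 ≡ 1186
2286 = 2048 + 128 + 64 + 32 + 8 + 4 + 2, so 2266^2286 ≡ 1186·441·21·1470·1309·1611·1771 ≡ 1369 (mod 2393)
311·1369 = 425759 ≡ 2198 (mod 2393)
2198 ≡ 2198 (mod 2393), so the signature is genuine.

passes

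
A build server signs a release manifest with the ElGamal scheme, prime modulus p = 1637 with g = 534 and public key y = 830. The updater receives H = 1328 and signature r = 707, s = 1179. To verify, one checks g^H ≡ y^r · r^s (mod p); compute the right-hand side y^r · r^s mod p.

Squares mod 1637: 830^1≡830, 830^2≡1360, 830^4≡1427, 830^8≡1538, 830^16≡1616, 830^32≡441, 830^64≡1315, 830^128≡553, 830^256≡1327, 830^512≡1154
707 = 512 + 128 + 64 + 2 + 1, so 830^707 ≡ 1154·553·1315·1360·830 ≡ 591 (mod 1637)
Squares mod 1637: 707^1≡707, 707^2≡564, 707^4≡518, 707^8≡1493, 707^16≡1092, 707^32≡728, 707^64≡1233, 707^128≡1153, 707^256≡165, 707^512≡1033, 707^1024≡1402
1179 = 1024 + 128 + 16 + 8 + 2 + 1, so 707^1179 ≡ 1402·1153·1092·1493·564·707 ≡ 1389 (mod 1637)
y^r · r^s ≡ 591·1389 = 820899 ≡ 762 (mod 1637)

762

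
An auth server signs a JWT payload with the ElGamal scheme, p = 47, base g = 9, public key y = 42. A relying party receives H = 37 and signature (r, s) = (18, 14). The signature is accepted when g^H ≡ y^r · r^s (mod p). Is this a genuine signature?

Left side g^H mod p:
9^2 = 81 ≡ 34
9^4 ≡ 34^2 = 1156 ≡ 28
9^8 ≡ 28^2 = 784 ≡ 32
9^16 ≡ 32^2 = 1024 ≡ 37
9^32 ≡ 37^2 = 1369 ≡ 6
37 = 32 + 4 + 1, so 9^37 ≡ 6·28·9 ≡ 8 (mod 47)
Right side y^r · r^s mod p:
42^2 = 1764 ≡ 25
42^4 ≡ 25^2 = 625 ≡ 14
42^8 ≡ 14^2 = 196 ≡ 8
42^16 ≡ 8^2 = 64 ≡ 17
18 = 16 + 2, so 42^18 ≡ 17·25 ≡ 2 (mod 47)
18^2 = 324 ≡ 42
18^4 ≡ 42^2 = 1764 ≡ 25
18^8 ≡ 25^2 = 625 ≡ 14
14 = 8 + 4 + 2, so 18^14 ≡ 14·25·42 ≡ 36 (mod 47)
2·36 = 72 ≡ 25 (mod 47)
8 ≠ 25, so verification fails.

forged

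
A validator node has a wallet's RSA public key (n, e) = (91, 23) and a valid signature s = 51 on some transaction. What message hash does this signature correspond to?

s^2 ≡ 51^2 = 2601 ≡ 53
s^4 ≡ 53^2 = 2809 ≡ 79
s^8 ≡ 79^2 = 6241 ≡ 53
s^16 ≡ 53^2 = 2809 ≡ 79
23 = 16 + 4 + 2 + 1, so s^23 ≡ 79·79·53·51 ≡ 25 (mod 91)

25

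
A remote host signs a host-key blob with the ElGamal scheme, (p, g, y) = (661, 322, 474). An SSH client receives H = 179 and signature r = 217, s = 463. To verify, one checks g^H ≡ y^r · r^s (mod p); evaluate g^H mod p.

589

322^2 = 103684 ≡ 568
322^4 ≡ 568^2 = 322624 ≡ 56
322^8 ≡ 56^2 = 3136 ≡ 492
322^16 ≡ 492^2 = 242064 ≡ 138
322^32 ≡ 138^2 = 19044 ≡ 536
322^64 ≡ 536^2 = 287296 ≡ 422
322^128 ≡ 422^2 = 178084 ≡ 275
179 = 128 + 32 + 16 + 2 + 1, so 322^179 ≡ 275·536·138·568·322 ≡ 589 (mod 661)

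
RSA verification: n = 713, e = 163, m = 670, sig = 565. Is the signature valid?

valid

sig^2 ≡ 565^2 = 319225 ≡ 514
sig^4 ≡ 514^2 = 264196 ≡ 386
sig^8 ≡ 386^2 = 148996 ≡ 692
sig^16 ≡ 692^2 = 478864 ≡ 441
sig^32 ≡ 441^2 = 194481 ≡ 545
sig^64 ≡ 545^2 = 297025 ≡ 417
sig^128 ≡ 417^2 = 173889 ≡ 630
163 = 128 + 32 + 2 + 1, so sig^163 ≡ 630·545·514·565 ≡ 670 (mod 713)
Since 670 equals the digest 670, verification succeeds.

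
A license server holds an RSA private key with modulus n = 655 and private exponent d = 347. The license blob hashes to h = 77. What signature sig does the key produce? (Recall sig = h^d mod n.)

h^2 ≡ 77^2 = 5929 ≡ 34
h^4 ≡ 34^2 = 1156 ≡ 501
h^8 ≡ 501^2 = 251001 ≡ 136
h^16 ≡ 136^2 = 18496 ≡ 156
h^32 ≡ 156^2 = 24336 ≡ 101
h^64 ≡ 101^2 = 10201 ≡ 376
h^128 ≡ 376^2 = 141376 ≡ 551
h^256 ≡ 551^2 = 303601 ≡ 336
347 = 256 + 64 + 16 + 8 + 2 + 1, so h^347 ≡ 336·376·156·136·34·77 ≡ 493 (mod 655)

493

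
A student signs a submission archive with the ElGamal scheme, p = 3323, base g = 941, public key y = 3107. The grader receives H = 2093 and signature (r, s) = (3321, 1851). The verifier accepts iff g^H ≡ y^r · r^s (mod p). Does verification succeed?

passes

Left side g^H mod p:
941^2 = 885481 ≡ 1563
941^4 ≡ 1563^2 = 2442969 ≡ 564
941^8 ≡ 564^2 = 318096 ≡ 2411
941^16 ≡ 2411^2 = 5812921 ≡ 994
941^32 ≡ 994^2 = 988036 ≡ 1105
941^64 ≡ 1105^2 = 1221025 ≡ 1484
941^128 ≡ 1484^2 = 2202256 ≡ 2430
941^256 ≡ 2430^2 = 5904900 ≡ 3252
941^512 ≡ 3252^2 = 10575504 ≡ 1718
941^1024 ≡ 1718^2 = 2951524 ≡ 700
941^2048 ≡ 700^2 = 490000 ≡ 1519
2093 = 2048 + 32 + 8 + 4 + 1, so 941^2093 ≡ 1519·1105·2411·564·941 ≡ 1614 (mod 3323)
Right side y^r · r^s mod p:
3107^2 = 9653449 ≡ 134
3107^4 ≡ 134^2 = 17956 ≡ 1341
3107^8 ≡ 1341^2 = 1798281 ≡ 538
3107^16 ≡ 538^2 = 289444 ≡ 343
3107^32 ≡ 343^2 = 117649 ≡ 1344
3107^64 ≡ 1344^2 = 1806336 ≡ 1947
3107^128 ≡ 1947^2 = 3790809 ≡ 2589
3107^256 ≡ 2589^2 = 6702921 ≡ 430
3107^512 ≡ 430^2 = 184900 ≡ 2135
3107^1024 ≡ 2135^2 = 4558225 ≡ 2392
3107^2048 ≡ 2392^2 = 5721664 ≡ 2781
3321 = 2048 + 1024 + 128 + 64 + 32 + 16 + 8 + 1, so 3107^3321 ≡ 2781·2392·2589·1947·1344·343·538·3107 ≡ 3123 (mod 3323)
3321^2 = 11029041 ≡ 4
3321^4 ≡ 4^2 = 16
3321^8 ≡ 16^2 = 256
3321^16 ≡ 256^2 = 65536 ≡ 2399
3321^32 ≡ 2399^2 = 5755201 ≡ 3088
3321^64 ≡ 3088^2 = 9535744 ≡ 2057
3321^128 ≡ 2057^2 = 4231249 ≡ 1070
3321^256 ≡ 1070^2 = 1144900 ≡ 1788
3321^512 ≡ 1788^2 = 3196944 ≡ 218
3321^1024 ≡ 218^2 = 47524 ≡ 1002
1851 = 1024 + 512 + 256 + 32 + 16 + 8 + 2 + 1, so 3321^1851 ≡ 1002·218·1788·3088·2399·256·4·3321 ≡ 291 (mod 3323)
3123·291 = 908793 ≡ 1614 (mod 3323)
1614 ≡ 1614 (mod 3323), so the signature is genuine.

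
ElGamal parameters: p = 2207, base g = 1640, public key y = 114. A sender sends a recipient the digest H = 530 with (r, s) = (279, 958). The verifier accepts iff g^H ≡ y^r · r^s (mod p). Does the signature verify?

Left side g^H mod p:
1640^530 mod 2207 = 1602
Right side y^r · r^s mod p:
114^279 mod 2207 = 820
279^958 mod 2207 = 100
820·100 = 82000 ≡ 341 (mod 2207)
1602 ≠ 341, so verification fails.

does not verify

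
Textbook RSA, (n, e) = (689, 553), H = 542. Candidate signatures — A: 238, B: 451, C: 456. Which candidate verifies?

B

Candidate A: Squares mod 689: 238^1≡238, 238^2≡146, 238^4≡646, 238^8≡471, 238^16≡672, 238^32≡289, 238^64≡152, 238^128≡367, 238^256≡334, 238^512≡627; 553 = 512 + 32 + 8 + 1, so 238^553 ≡ 627·289·471·238 ≡ 147 (mod 689)
Candidate B: Squares mod 689: 451^1≡451, 451^2≡146, 451^4≡646, 451^8≡471, 451^16≡672, 451^32≡289, 451^64≡152, 451^128≡367, 451^256≡334, 451^512≡627; 553 = 512 + 32 + 8 + 1, so 451^553 ≡ 627·289·471·451 ≡ 542 (mod 689)
  → matches H = 542
Candidate C: Squares mod 689: 456^1≡456, 456^2≡547, 456^4≡183, 456^8≡417, 456^16≡261, 456^32≡599, 456^64≡521, 456^128≡664, 456^256≡625, 456^512≡651; 553 = 512 + 32 + 8 + 1, so 456^553 ≡ 651·599·417·456 ≡ 300 (mod 689)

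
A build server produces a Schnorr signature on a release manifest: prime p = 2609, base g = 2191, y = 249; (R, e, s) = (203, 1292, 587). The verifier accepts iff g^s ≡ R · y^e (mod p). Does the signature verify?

g^s mod p:
2191^2 = 4800481 ≡ 2530
2191^4 ≡ 2530^2 = 6400900 ≡ 1023
2191^8 ≡ 1023^2 = 1046529 ≡ 320
2191^16 ≡ 320^2 = 102400 ≡ 649
2191^32 ≡ 649^2 = 421201 ≡ 1152
2191^64 ≡ 1152^2 = 1327104 ≡ 1732
2191^128 ≡ 1732^2 = 2999824 ≡ 2083
2191^256 ≡ 2083^2 = 4338889 ≡ 122
2191^512 ≡ 122^2 = 14884 ≡ 1839
587 = 512 + 64 + 8 + 2 + 1, so 2191^587 ≡ 1839·1732·320·2530·2191 ≡ 710 (mod 2609)
R · y^e mod p:
249^2 = 62001 ≡ 1994
249^4 ≡ 1994^2 = 3976036 ≡ 2529
249^8 ≡ 2529^2 = 6395841 ≡ 1182
249^16 ≡ 1182^2 = 1397124 ≡ 1309
249^32 ≡ 1309^2 = 1713481 ≡ 1977
249^64 ≡ 1977^2 = 3908529 ≡ 247
249^128 ≡ 247^2 = 61009 ≡ 1002
249^256 ≡ 1002^2 = 1004004 ≡ 2148
249^512 ≡ 2148^2 = 4613904 ≡ 1192
249^1024 ≡ 1192^2 = 1420864 ≡ 1568
1292 = 1024 + 256 + 8 + 4, so 249^1292 ≡ 1568·2148·1182·2529 ≡ 2047 (mod 2609)
203·2047 = 415541 ≡ 710 (mod 2609)
710 ≡ 710 (mod 2609); signature holds.

verifies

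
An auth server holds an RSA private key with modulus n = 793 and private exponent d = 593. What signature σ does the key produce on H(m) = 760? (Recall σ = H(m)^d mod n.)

496

(H(m))^2 ≡ 760^2 = 577600 ≡ 296
(H(m))^4 ≡ 296^2 = 87616 ≡ 386
(H(m))^8 ≡ 386^2 = 148996 ≡ 705
(H(m))^16 ≡ 705^2 = 497025 ≡ 607
(H(m))^32 ≡ 607^2 = 368449 ≡ 497
(H(m))^64 ≡ 497^2 = 247009 ≡ 386
(H(m))^128 ≡ 386^2 = 148996 ≡ 705
(H(m))^256 ≡ 705^2 = 497025 ≡ 607
(H(m))^512 ≡ 607^2 = 368449 ≡ 497
593 = 512 + 64 + 16 + 1, so (H(m))^593 ≡ 497·386·607·760 ≡ 496 (mod 793)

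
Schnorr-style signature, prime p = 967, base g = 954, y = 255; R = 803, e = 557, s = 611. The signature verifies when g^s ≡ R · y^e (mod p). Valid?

g^s mod p:
954^2 = 910116 ≡ 169
954^4 ≡ 169^2 = 28561 ≡ 518
954^8 ≡ 518^2 = 268324 ≡ 465
954^16 ≡ 465^2 = 216225 ≡ 584
954^32 ≡ 584^2 = 341056 ≡ 672
954^64 ≡ 672^2 = 451584 ≡ 962
954^128 ≡ 962^2 = 925444 ≡ 25
954^256 ≡ 25^2 = 625
954^512 ≡ 625^2 = 390625 ≡ 924
611 = 512 + 64 + 32 + 2 + 1, so 954^611 ≡ 924·962·672·169·954 ≡ 25 (mod 967)
R · y^e mod p:
255^2 = 65025 ≡ 236
255^4 ≡ 236^2 = 55696 ≡ 577
255^8 ≡ 577^2 = 332929 ≡ 281
255^16 ≡ 281^2 = 78961 ≡ 634
255^32 ≡ 634^2 = 401956 ≡ 651
255^64 ≡ 651^2 = 423801 ≡ 255
255^128 ≡ 255^2 = 65025 ≡ 236
255^256 ≡ 236^2 = 55696 ≡ 577
255^512 ≡ 577^2 = 332929 ≡ 281
557 = 512 + 32 + 8 + 4 + 1, so 255^557 ≡ 281·651·281·577·255 ≡ 651 (mod 967)
803·651 = 522753 ≡ 573 (mod 967)
25 ≠ 573; the check fails.

no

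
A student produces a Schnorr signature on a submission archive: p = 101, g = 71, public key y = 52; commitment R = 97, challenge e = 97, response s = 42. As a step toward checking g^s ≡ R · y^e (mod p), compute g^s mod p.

Squares mod 101: 71^1≡71, 71^2≡92, 71^4≡81, 71^8≡97, 71^16≡16, 71^32≡54
42 = 32 + 8 + 2, so 71^42 ≡ 54·97·92 ≡ 25 (mod 101)

25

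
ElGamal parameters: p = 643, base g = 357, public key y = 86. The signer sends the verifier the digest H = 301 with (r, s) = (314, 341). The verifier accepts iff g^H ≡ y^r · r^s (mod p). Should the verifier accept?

accept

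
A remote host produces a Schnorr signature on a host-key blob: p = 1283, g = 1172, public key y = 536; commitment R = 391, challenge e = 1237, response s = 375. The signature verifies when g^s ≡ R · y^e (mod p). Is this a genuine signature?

g^s mod p:
1172^2 = 1373584 ≡ 774
1172^4 ≡ 774^2 = 599076 ≡ 1198
1172^8 ≡ 1198^2 = 1435204 ≡ 810
1172^16 ≡ 810^2 = 656100 ≡ 487
1172^32 ≡ 487^2 = 237169 ≡ 1097
1172^64 ≡ 1097^2 = 1203409 ≡ 1238
1172^128 ≡ 1238^2 = 1532644 ≡ 742
1172^256 ≡ 742^2 = 550564 ≡ 157
375 = 256 + 64 + 32 + 16 + 4 + 2 + 1, so 1172^375 ≡ 157·1238·1097·487·1198·774·1172 ≡ 349 (mod 1283)
R · y^e mod p:
536^2 = 287296 ≡ 1187
536^4 ≡ 1187^2 = 1408969 ≡ 235
536^8 ≡ 235^2 = 55225 ≡ 56
536^16 ≡ 56^2 = 3136 ≡ 570
536^32 ≡ 570^2 = 324900 ≡ 301
536^64 ≡ 301^2 = 90601 ≡ 791
536^128 ≡ 791^2 = 625681 ≡ 860
536^256 ≡ 860^2 = 739600 ≡ 592
536^512 ≡ 592^2 = 350464 ≡ 205
536^1024 ≡ 205^2 = 42025 ≡ 969
1237 = 1024 + 128 + 64 + 16 + 4 + 1, so 536^1237 ≡ 969·860·791·570·235·536 ≡ 846 (mod 1283)
391·846 = 330786 ≡ 1055 (mod 1283)
349 ≠ 1055; the check fails.

forged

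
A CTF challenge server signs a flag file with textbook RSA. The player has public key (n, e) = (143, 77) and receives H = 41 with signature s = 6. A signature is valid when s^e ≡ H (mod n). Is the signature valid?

valid

s^2 ≡ 6^2 = 36
s^4 ≡ 36^2 = 1296 ≡ 9
s^8 ≡ 9^2 = 81
s^16 ≡ 81^2 = 6561 ≡ 126
s^32 ≡ 126^2 = 15876 ≡ 3
s^64 ≡ 3^2 = 9
77 = 64 + 8 + 4 + 1, so s^77 ≡ 9·81·9·6 ≡ 41 (mod 143)
Since 41 equals the digest 41, verification succeeds.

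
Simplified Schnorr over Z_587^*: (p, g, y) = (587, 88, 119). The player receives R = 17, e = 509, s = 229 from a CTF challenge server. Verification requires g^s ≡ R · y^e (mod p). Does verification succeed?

passes

g^s mod p:
88^229 mod 587 = 124
R · y^e mod p:
119^509 mod 587 = 249
17·249 = 4233 ≡ 124 (mod 587)
124 ≡ 124 (mod 587); signature holds.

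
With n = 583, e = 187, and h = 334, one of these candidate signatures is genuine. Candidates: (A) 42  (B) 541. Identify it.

A

Candidate A: Squares mod 583: 42^1≡42, 42^2≡15, 42^4≡225, 42^8≡487, 42^16≡471, 42^32≡301, 42^64≡236, 42^128≡311; 187 = 128 + 32 + 16 + 8 + 2 + 1, so 42^187 ≡ 311·301·471·487·15·42 ≡ 334 (mod 583)
  → matches h = 334
Candidate B: Squares mod 583: 541^1≡541, 541^2≡15, 541^4≡225, 541^8≡487, 541^16≡471, 541^32≡301, 541^64≡236, 541^128≡311; 187 = 128 + 32 + 16 + 8 + 2 + 1, so 541^187 ≡ 311·301·471·487·15·541 ≡ 249 (mod 583)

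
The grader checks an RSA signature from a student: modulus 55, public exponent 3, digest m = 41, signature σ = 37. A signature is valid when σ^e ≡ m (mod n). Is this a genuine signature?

forged

σ^2 ≡ 37^2 = 1369 ≡ 49
3 = 2 + 1, so σ^3 ≡ 49·37 ≡ 53 (mod 55)
53 ≠ 41, so verification fails.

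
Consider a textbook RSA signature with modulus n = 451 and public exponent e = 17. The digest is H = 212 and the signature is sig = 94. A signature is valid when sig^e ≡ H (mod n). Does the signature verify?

does not verify

sig^17 mod 451 = 239
sig^17 mod 451 = 239, but H = 212.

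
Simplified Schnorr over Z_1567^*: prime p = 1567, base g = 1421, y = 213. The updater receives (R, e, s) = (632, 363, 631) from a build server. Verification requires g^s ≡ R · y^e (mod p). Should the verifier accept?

g^s mod p:
Squares mod 1567: 1421^1≡1421, 1421^2≡945, 1421^4≡1402, 1421^8≡586, 1421^16≡223, 1421^32≡1152, 1421^64≡1422, 1421^128≡654, 1421^256≡1492, 1421^512≡924
631 = 512 + 64 + 32 + 16 + 4 + 2 + 1, so 1421^631 ≡ 924·1422·1152·223·1402·945·1421 ≡ 455 (mod 1567)
R · y^e mod p:
Squares mod 1567: 213^1≡213, 213^2≡1493, 213^4≡775, 213^8≡464, 213^16≡617, 213^32≡1475, 213^64≡629, 213^128≡757, 213^256≡1094
363 = 256 + 64 + 32 + 8 + 2 + 1, so 213^363 ≡ 1094·629·1475·464·1493·213 ≡ 871 (mod 1567)
632·871 = 550472 ≡ 455 (mod 1567)
455 ≡ 455 (mod 1567); signature holds.

accept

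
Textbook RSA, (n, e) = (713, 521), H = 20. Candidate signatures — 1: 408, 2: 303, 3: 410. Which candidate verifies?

3

Candidate 1: 408^521 mod 713 = 521
Candidate 2: 303^521 mod 713 = 693
Candidate 3: 410^521 mod 713 = 20
  → matches H = 20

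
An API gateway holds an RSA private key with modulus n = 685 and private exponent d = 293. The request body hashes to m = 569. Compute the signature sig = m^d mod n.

364

m^2 ≡ 569^2 = 323761 ≡ 441
m^4 ≡ 441^2 = 194481 ≡ 626
m^8 ≡ 626^2 = 391876 ≡ 56
m^16 ≡ 56^2 = 3136 ≡ 396
m^32 ≡ 396^2 = 156816 ≡ 636
m^64 ≡ 636^2 = 404496 ≡ 346
m^128 ≡ 346^2 = 119716 ≡ 526
m^256 ≡ 526^2 = 276676 ≡ 621
293 = 256 + 32 + 4 + 1, so m^293 ≡ 621·636·626·569 ≡ 364 (mod 685)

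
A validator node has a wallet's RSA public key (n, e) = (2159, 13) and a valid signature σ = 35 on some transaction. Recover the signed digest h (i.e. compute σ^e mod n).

σ^13 mod 2159 = 2092

2092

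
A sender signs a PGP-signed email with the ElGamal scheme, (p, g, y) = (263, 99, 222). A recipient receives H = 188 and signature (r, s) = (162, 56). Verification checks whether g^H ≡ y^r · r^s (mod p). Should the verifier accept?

Left side g^H mod p:
99^2 = 9801 ≡ 70
99^4 ≡ 70^2 = 4900 ≡ 166
99^8 ≡ 166^2 = 27556 ≡ 204
99^16 ≡ 204^2 = 41616 ≡ 62
99^32 ≡ 62^2 = 3844 ≡ 162
99^64 ≡ 162^2 = 26244 ≡ 207
99^128 ≡ 207^2 = 42849 ≡ 243
188 = 128 + 32 + 16 + 8 + 4, so 99^188 ≡ 243·162·62·204·166 ≡ 143 (mod 263)
Right side y^r · r^s mod p:
222^2 = 49284 ≡ 103
222^4 ≡ 103^2 = 10609 ≡ 89
222^8 ≡ 89^2 = 7921 ≡ 31
222^16 ≡ 31^2 = 961 ≡ 172
222^32 ≡ 172^2 = 29584 ≡ 128
222^64 ≡ 128^2 = 16384 ≡ 78
222^128 ≡ 78^2 = 6084 ≡ 35
162 = 128 + 32 + 2, so 222^162 ≡ 35·128·103 ≡ 138 (mod 263)
162^2 = 26244 ≡ 207
162^4 ≡ 207^2 = 42849 ≡ 243
162^8 ≡ 243^2 = 59049 ≡ 137
162^16 ≡ 137^2 = 18769 ≡ 96
162^32 ≡ 96^2 = 9216 ≡ 11
56 = 32 + 16 + 8, so 162^56 ≡ 11·96·137 ≡ 22 (mod 263)
138·22 = 3036 ≡ 143 (mod 263)
143 ≡ 143 (mod 263), so the signature is genuine.

accept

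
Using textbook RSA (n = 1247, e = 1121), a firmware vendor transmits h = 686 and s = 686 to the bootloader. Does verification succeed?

Squares mod 1247: s^1≡686, s^2≡477, s^4≡575, s^8≡170, s^16≡219, s^32≡575, s^64≡170, s^128≡219, s^256≡575, s^512≡170, s^1024≡219
1121 = 1024 + 64 + 32 + 1, so s^1121 ≡ 219·170·575·686 ≡ 686 (mod 1247)
686 = h, so the signature checks out.

passes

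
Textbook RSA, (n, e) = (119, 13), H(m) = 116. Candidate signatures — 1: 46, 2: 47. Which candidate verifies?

1

Candidate 1: 46^2 = 2116 ≡ 93; 46^4 ≡ 93^2 = 8649 ≡ 81; 46^8 ≡ 81^2 = 6561 ≡ 16; 13 = 8 + 4 + 1, so 46^13 ≡ 16·81·46 ≡ 116 (mod 119)
  → matches H(m) = 116
Candidate 2: 47^2 = 2209 ≡ 67; 47^4 ≡ 67^2 = 4489 ≡ 86; 47^8 ≡ 86^2 = 7396 ≡ 18; 13 = 8 + 4 + 1, so 47^13 ≡ 18·86·47 ≡ 47 (mod 119)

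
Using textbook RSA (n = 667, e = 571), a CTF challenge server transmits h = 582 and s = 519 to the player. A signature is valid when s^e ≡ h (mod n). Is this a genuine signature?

forged

s^2 ≡ 519^2 = 269361 ≡ 560
s^4 ≡ 560^2 = 313600 ≡ 110
s^8 ≡ 110^2 = 12100 ≡ 94
s^16 ≡ 94^2 = 8836 ≡ 165
s^32 ≡ 165^2 = 27225 ≡ 545
s^64 ≡ 545^2 = 297025 ≡ 210
s^128 ≡ 210^2 = 44100 ≡ 78
s^256 ≡ 78^2 = 6084 ≡ 81
s^512 ≡ 81^2 = 6561 ≡ 558
571 = 512 + 32 + 16 + 8 + 2 + 1, so s^571 ≡ 558·545·165·94·560·519 ≡ 246 (mod 667)
s^571 mod 667 = 246, but h = 582.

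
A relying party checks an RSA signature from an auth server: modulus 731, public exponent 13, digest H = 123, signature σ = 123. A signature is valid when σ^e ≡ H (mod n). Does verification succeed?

passes

σ^13 mod 731 = 123
Since 123 equals the digest 123, verification succeeds.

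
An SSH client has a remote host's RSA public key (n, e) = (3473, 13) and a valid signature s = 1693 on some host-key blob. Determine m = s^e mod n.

1391

Squares mod 3473: s^1≡1693, s^2≡1024, s^4≡3203, s^8≡3440
13 = 8 + 4 + 1, so s^13 ≡ 3440·3203·1693 ≡ 1391 (mod 3473)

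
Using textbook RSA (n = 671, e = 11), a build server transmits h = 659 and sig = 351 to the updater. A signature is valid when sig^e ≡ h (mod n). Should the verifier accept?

accept

sig^2 ≡ 351^2 = 123201 ≡ 408
sig^4 ≡ 408^2 = 166464 ≡ 56
sig^8 ≡ 56^2 = 3136 ≡ 452
11 = 8 + 2 + 1, so sig^11 ≡ 452·408·351 ≡ 659 (mod 671)
659 = h, so the signature checks out.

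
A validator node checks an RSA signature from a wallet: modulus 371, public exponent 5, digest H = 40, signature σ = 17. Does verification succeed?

passes

σ^2 ≡ 17^2 = 289
σ^4 ≡ 289^2 = 83521 ≡ 46
5 = 4 + 1, so σ^5 ≡ 46·17 ≡ 40 (mod 371)
σ^5 mod 371 = 40 matches H.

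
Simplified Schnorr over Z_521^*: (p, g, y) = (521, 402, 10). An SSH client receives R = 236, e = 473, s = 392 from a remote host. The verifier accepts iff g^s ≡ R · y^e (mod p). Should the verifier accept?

g^s mod p:
402^2 = 161604 ≡ 94
402^4 ≡ 94^2 = 8836 ≡ 500
402^8 ≡ 500^2 = 250000 ≡ 441
402^16 ≡ 441^2 = 194481 ≡ 148
402^32 ≡ 148^2 = 21904 ≡ 22
402^64 ≡ 22^2 = 484
402^128 ≡ 484^2 = 234256 ≡ 327
402^256 ≡ 327^2 = 106929 ≡ 124
392 = 256 + 128 + 8, so 402^392 ≡ 124·327·441 ≡ 427 (mod 521)
R · y^e mod p:
10^2 = 100
10^4 ≡ 100^2 = 10000 ≡ 101
10^8 ≡ 101^2 = 10201 ≡ 302
10^16 ≡ 302^2 = 91204 ≡ 29
10^32 ≡ 29^2 = 841 ≡ 320
10^64 ≡ 320^2 = 102400 ≡ 284
10^128 ≡ 284^2 = 80656 ≡ 422
10^256 ≡ 422^2 = 178084 ≡ 423
473 = 256 + 128 + 64 + 16 + 8 + 1, so 10^473 ≡ 423·422·284·29·302·10 ≡ 489 (mod 521)
236·489 = 115404 ≡ 263 (mod 521)
427 ≠ 263; the check fails.

reject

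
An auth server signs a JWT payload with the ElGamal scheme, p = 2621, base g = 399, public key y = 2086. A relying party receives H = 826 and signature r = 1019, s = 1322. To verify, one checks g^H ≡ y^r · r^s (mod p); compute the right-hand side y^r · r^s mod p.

2086^2 = 4351396 ≡ 536
2086^4 ≡ 536^2 = 287296 ≡ 1607
2086^8 ≡ 1607^2 = 2582449 ≡ 764
2086^16 ≡ 764^2 = 583696 ≡ 1834
2086^32 ≡ 1834^2 = 3363556 ≡ 813
2086^64 ≡ 813^2 = 660969 ≡ 477
2086^128 ≡ 477^2 = 227529 ≡ 2123
2086^256 ≡ 2123^2 = 4507129 ≡ 1630
2086^512 ≡ 1630^2 = 2656900 ≡ 1827
1019 = 512 + 256 + 128 + 64 + 32 + 16 + 8 + 2 + 1, so 2086^1019 ≡ 1827·1630·2123·477·813·1834·764·536·2086 ≡ 1309 (mod 2621)
1019^2 = 1038361 ≡ 445
1019^4 ≡ 445^2 = 198025 ≡ 1450
1019^8 ≡ 1450^2 = 2102500 ≡ 458
1019^16 ≡ 458^2 = 209764 ≡ 84
1019^32 ≡ 84^2 = 7056 ≡ 1814
1019^64 ≡ 1814^2 = 3290596 ≡ 1241
1019^128 ≡ 1241^2 = 1540081 ≡ 1554
1019^256 ≡ 1554^2 = 2414916 ≡ 975
1019^512 ≡ 975^2 = 950625 ≡ 1823
1019^1024 ≡ 1823^2 = 3323329 ≡ 2522
1322 = 1024 + 256 + 32 + 8 + 2, so 1019^1322 ≡ 2522·975·1814·458·445 ≡ 1634 (mod 2621)
y^r · r^s ≡ 1309·1634 = 2138906 ≡ 170 (mod 2621)

170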